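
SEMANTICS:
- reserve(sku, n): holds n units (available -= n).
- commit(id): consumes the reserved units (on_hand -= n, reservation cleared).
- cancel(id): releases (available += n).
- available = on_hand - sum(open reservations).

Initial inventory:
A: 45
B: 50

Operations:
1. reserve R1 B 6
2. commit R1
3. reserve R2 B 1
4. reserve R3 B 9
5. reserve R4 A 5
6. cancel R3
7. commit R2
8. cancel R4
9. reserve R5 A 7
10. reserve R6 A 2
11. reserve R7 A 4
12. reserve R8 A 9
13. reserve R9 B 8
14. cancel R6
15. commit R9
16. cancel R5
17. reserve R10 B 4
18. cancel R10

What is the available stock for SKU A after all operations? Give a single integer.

Answer: 32

Derivation:
Step 1: reserve R1 B 6 -> on_hand[A=45 B=50] avail[A=45 B=44] open={R1}
Step 2: commit R1 -> on_hand[A=45 B=44] avail[A=45 B=44] open={}
Step 3: reserve R2 B 1 -> on_hand[A=45 B=44] avail[A=45 B=43] open={R2}
Step 4: reserve R3 B 9 -> on_hand[A=45 B=44] avail[A=45 B=34] open={R2,R3}
Step 5: reserve R4 A 5 -> on_hand[A=45 B=44] avail[A=40 B=34] open={R2,R3,R4}
Step 6: cancel R3 -> on_hand[A=45 B=44] avail[A=40 B=43] open={R2,R4}
Step 7: commit R2 -> on_hand[A=45 B=43] avail[A=40 B=43] open={R4}
Step 8: cancel R4 -> on_hand[A=45 B=43] avail[A=45 B=43] open={}
Step 9: reserve R5 A 7 -> on_hand[A=45 B=43] avail[A=38 B=43] open={R5}
Step 10: reserve R6 A 2 -> on_hand[A=45 B=43] avail[A=36 B=43] open={R5,R6}
Step 11: reserve R7 A 4 -> on_hand[A=45 B=43] avail[A=32 B=43] open={R5,R6,R7}
Step 12: reserve R8 A 9 -> on_hand[A=45 B=43] avail[A=23 B=43] open={R5,R6,R7,R8}
Step 13: reserve R9 B 8 -> on_hand[A=45 B=43] avail[A=23 B=35] open={R5,R6,R7,R8,R9}
Step 14: cancel R6 -> on_hand[A=45 B=43] avail[A=25 B=35] open={R5,R7,R8,R9}
Step 15: commit R9 -> on_hand[A=45 B=35] avail[A=25 B=35] open={R5,R7,R8}
Step 16: cancel R5 -> on_hand[A=45 B=35] avail[A=32 B=35] open={R7,R8}
Step 17: reserve R10 B 4 -> on_hand[A=45 B=35] avail[A=32 B=31] open={R10,R7,R8}
Step 18: cancel R10 -> on_hand[A=45 B=35] avail[A=32 B=35] open={R7,R8}
Final available[A] = 32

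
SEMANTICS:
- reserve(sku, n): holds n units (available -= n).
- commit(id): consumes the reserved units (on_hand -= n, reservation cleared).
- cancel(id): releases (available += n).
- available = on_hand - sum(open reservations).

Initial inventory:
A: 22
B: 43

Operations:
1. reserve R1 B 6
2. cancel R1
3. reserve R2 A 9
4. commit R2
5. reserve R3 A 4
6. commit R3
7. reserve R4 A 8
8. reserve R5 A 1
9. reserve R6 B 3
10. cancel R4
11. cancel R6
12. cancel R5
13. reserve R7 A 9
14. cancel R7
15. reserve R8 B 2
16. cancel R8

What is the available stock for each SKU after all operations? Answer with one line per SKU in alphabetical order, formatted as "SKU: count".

Step 1: reserve R1 B 6 -> on_hand[A=22 B=43] avail[A=22 B=37] open={R1}
Step 2: cancel R1 -> on_hand[A=22 B=43] avail[A=22 B=43] open={}
Step 3: reserve R2 A 9 -> on_hand[A=22 B=43] avail[A=13 B=43] open={R2}
Step 4: commit R2 -> on_hand[A=13 B=43] avail[A=13 B=43] open={}
Step 5: reserve R3 A 4 -> on_hand[A=13 B=43] avail[A=9 B=43] open={R3}
Step 6: commit R3 -> on_hand[A=9 B=43] avail[A=9 B=43] open={}
Step 7: reserve R4 A 8 -> on_hand[A=9 B=43] avail[A=1 B=43] open={R4}
Step 8: reserve R5 A 1 -> on_hand[A=9 B=43] avail[A=0 B=43] open={R4,R5}
Step 9: reserve R6 B 3 -> on_hand[A=9 B=43] avail[A=0 B=40] open={R4,R5,R6}
Step 10: cancel R4 -> on_hand[A=9 B=43] avail[A=8 B=40] open={R5,R6}
Step 11: cancel R6 -> on_hand[A=9 B=43] avail[A=8 B=43] open={R5}
Step 12: cancel R5 -> on_hand[A=9 B=43] avail[A=9 B=43] open={}
Step 13: reserve R7 A 9 -> on_hand[A=9 B=43] avail[A=0 B=43] open={R7}
Step 14: cancel R7 -> on_hand[A=9 B=43] avail[A=9 B=43] open={}
Step 15: reserve R8 B 2 -> on_hand[A=9 B=43] avail[A=9 B=41] open={R8}
Step 16: cancel R8 -> on_hand[A=9 B=43] avail[A=9 B=43] open={}

Answer: A: 9
B: 43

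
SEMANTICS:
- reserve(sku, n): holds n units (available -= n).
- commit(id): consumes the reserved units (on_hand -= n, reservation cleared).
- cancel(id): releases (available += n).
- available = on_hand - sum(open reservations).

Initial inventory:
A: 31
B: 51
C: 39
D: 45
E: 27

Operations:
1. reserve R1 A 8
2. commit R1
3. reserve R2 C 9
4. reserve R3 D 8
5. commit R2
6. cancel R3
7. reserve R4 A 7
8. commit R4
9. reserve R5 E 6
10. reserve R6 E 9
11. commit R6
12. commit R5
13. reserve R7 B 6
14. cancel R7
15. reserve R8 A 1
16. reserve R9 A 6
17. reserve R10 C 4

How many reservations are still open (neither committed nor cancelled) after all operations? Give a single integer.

Step 1: reserve R1 A 8 -> on_hand[A=31 B=51 C=39 D=45 E=27] avail[A=23 B=51 C=39 D=45 E=27] open={R1}
Step 2: commit R1 -> on_hand[A=23 B=51 C=39 D=45 E=27] avail[A=23 B=51 C=39 D=45 E=27] open={}
Step 3: reserve R2 C 9 -> on_hand[A=23 B=51 C=39 D=45 E=27] avail[A=23 B=51 C=30 D=45 E=27] open={R2}
Step 4: reserve R3 D 8 -> on_hand[A=23 B=51 C=39 D=45 E=27] avail[A=23 B=51 C=30 D=37 E=27] open={R2,R3}
Step 5: commit R2 -> on_hand[A=23 B=51 C=30 D=45 E=27] avail[A=23 B=51 C=30 D=37 E=27] open={R3}
Step 6: cancel R3 -> on_hand[A=23 B=51 C=30 D=45 E=27] avail[A=23 B=51 C=30 D=45 E=27] open={}
Step 7: reserve R4 A 7 -> on_hand[A=23 B=51 C=30 D=45 E=27] avail[A=16 B=51 C=30 D=45 E=27] open={R4}
Step 8: commit R4 -> on_hand[A=16 B=51 C=30 D=45 E=27] avail[A=16 B=51 C=30 D=45 E=27] open={}
Step 9: reserve R5 E 6 -> on_hand[A=16 B=51 C=30 D=45 E=27] avail[A=16 B=51 C=30 D=45 E=21] open={R5}
Step 10: reserve R6 E 9 -> on_hand[A=16 B=51 C=30 D=45 E=27] avail[A=16 B=51 C=30 D=45 E=12] open={R5,R6}
Step 11: commit R6 -> on_hand[A=16 B=51 C=30 D=45 E=18] avail[A=16 B=51 C=30 D=45 E=12] open={R5}
Step 12: commit R5 -> on_hand[A=16 B=51 C=30 D=45 E=12] avail[A=16 B=51 C=30 D=45 E=12] open={}
Step 13: reserve R7 B 6 -> on_hand[A=16 B=51 C=30 D=45 E=12] avail[A=16 B=45 C=30 D=45 E=12] open={R7}
Step 14: cancel R7 -> on_hand[A=16 B=51 C=30 D=45 E=12] avail[A=16 B=51 C=30 D=45 E=12] open={}
Step 15: reserve R8 A 1 -> on_hand[A=16 B=51 C=30 D=45 E=12] avail[A=15 B=51 C=30 D=45 E=12] open={R8}
Step 16: reserve R9 A 6 -> on_hand[A=16 B=51 C=30 D=45 E=12] avail[A=9 B=51 C=30 D=45 E=12] open={R8,R9}
Step 17: reserve R10 C 4 -> on_hand[A=16 B=51 C=30 D=45 E=12] avail[A=9 B=51 C=26 D=45 E=12] open={R10,R8,R9}
Open reservations: ['R10', 'R8', 'R9'] -> 3

Answer: 3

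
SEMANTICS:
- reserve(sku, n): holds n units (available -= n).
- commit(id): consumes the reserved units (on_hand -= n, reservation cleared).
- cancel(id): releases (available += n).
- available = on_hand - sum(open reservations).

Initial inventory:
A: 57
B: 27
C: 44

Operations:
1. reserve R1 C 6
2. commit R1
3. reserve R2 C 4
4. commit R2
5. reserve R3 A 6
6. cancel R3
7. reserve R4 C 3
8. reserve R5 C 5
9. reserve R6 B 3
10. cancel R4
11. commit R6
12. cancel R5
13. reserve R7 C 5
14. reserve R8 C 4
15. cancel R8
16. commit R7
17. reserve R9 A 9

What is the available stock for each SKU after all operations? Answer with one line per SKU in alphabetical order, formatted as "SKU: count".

Answer: A: 48
B: 24
C: 29

Derivation:
Step 1: reserve R1 C 6 -> on_hand[A=57 B=27 C=44] avail[A=57 B=27 C=38] open={R1}
Step 2: commit R1 -> on_hand[A=57 B=27 C=38] avail[A=57 B=27 C=38] open={}
Step 3: reserve R2 C 4 -> on_hand[A=57 B=27 C=38] avail[A=57 B=27 C=34] open={R2}
Step 4: commit R2 -> on_hand[A=57 B=27 C=34] avail[A=57 B=27 C=34] open={}
Step 5: reserve R3 A 6 -> on_hand[A=57 B=27 C=34] avail[A=51 B=27 C=34] open={R3}
Step 6: cancel R3 -> on_hand[A=57 B=27 C=34] avail[A=57 B=27 C=34] open={}
Step 7: reserve R4 C 3 -> on_hand[A=57 B=27 C=34] avail[A=57 B=27 C=31] open={R4}
Step 8: reserve R5 C 5 -> on_hand[A=57 B=27 C=34] avail[A=57 B=27 C=26] open={R4,R5}
Step 9: reserve R6 B 3 -> on_hand[A=57 B=27 C=34] avail[A=57 B=24 C=26] open={R4,R5,R6}
Step 10: cancel R4 -> on_hand[A=57 B=27 C=34] avail[A=57 B=24 C=29] open={R5,R6}
Step 11: commit R6 -> on_hand[A=57 B=24 C=34] avail[A=57 B=24 C=29] open={R5}
Step 12: cancel R5 -> on_hand[A=57 B=24 C=34] avail[A=57 B=24 C=34] open={}
Step 13: reserve R7 C 5 -> on_hand[A=57 B=24 C=34] avail[A=57 B=24 C=29] open={R7}
Step 14: reserve R8 C 4 -> on_hand[A=57 B=24 C=34] avail[A=57 B=24 C=25] open={R7,R8}
Step 15: cancel R8 -> on_hand[A=57 B=24 C=34] avail[A=57 B=24 C=29] open={R7}
Step 16: commit R7 -> on_hand[A=57 B=24 C=29] avail[A=57 B=24 C=29] open={}
Step 17: reserve R9 A 9 -> on_hand[A=57 B=24 C=29] avail[A=48 B=24 C=29] open={R9}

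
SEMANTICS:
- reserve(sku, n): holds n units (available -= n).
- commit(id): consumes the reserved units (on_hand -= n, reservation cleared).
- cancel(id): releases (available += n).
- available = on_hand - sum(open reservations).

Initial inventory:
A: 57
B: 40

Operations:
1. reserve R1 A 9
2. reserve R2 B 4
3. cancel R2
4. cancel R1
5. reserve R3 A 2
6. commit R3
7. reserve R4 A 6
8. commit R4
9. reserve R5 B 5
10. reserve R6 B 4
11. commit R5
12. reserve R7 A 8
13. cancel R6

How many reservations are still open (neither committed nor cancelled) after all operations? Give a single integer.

Step 1: reserve R1 A 9 -> on_hand[A=57 B=40] avail[A=48 B=40] open={R1}
Step 2: reserve R2 B 4 -> on_hand[A=57 B=40] avail[A=48 B=36] open={R1,R2}
Step 3: cancel R2 -> on_hand[A=57 B=40] avail[A=48 B=40] open={R1}
Step 4: cancel R1 -> on_hand[A=57 B=40] avail[A=57 B=40] open={}
Step 5: reserve R3 A 2 -> on_hand[A=57 B=40] avail[A=55 B=40] open={R3}
Step 6: commit R3 -> on_hand[A=55 B=40] avail[A=55 B=40] open={}
Step 7: reserve R4 A 6 -> on_hand[A=55 B=40] avail[A=49 B=40] open={R4}
Step 8: commit R4 -> on_hand[A=49 B=40] avail[A=49 B=40] open={}
Step 9: reserve R5 B 5 -> on_hand[A=49 B=40] avail[A=49 B=35] open={R5}
Step 10: reserve R6 B 4 -> on_hand[A=49 B=40] avail[A=49 B=31] open={R5,R6}
Step 11: commit R5 -> on_hand[A=49 B=35] avail[A=49 B=31] open={R6}
Step 12: reserve R7 A 8 -> on_hand[A=49 B=35] avail[A=41 B=31] open={R6,R7}
Step 13: cancel R6 -> on_hand[A=49 B=35] avail[A=41 B=35] open={R7}
Open reservations: ['R7'] -> 1

Answer: 1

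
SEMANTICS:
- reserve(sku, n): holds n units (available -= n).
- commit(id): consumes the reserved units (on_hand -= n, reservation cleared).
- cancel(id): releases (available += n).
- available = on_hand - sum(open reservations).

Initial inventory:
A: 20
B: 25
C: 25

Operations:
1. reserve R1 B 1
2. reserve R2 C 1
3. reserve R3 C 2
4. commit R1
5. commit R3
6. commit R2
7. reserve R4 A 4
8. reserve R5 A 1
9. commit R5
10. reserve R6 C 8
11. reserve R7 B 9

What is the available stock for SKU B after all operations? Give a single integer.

Answer: 15

Derivation:
Step 1: reserve R1 B 1 -> on_hand[A=20 B=25 C=25] avail[A=20 B=24 C=25] open={R1}
Step 2: reserve R2 C 1 -> on_hand[A=20 B=25 C=25] avail[A=20 B=24 C=24] open={R1,R2}
Step 3: reserve R3 C 2 -> on_hand[A=20 B=25 C=25] avail[A=20 B=24 C=22] open={R1,R2,R3}
Step 4: commit R1 -> on_hand[A=20 B=24 C=25] avail[A=20 B=24 C=22] open={R2,R3}
Step 5: commit R3 -> on_hand[A=20 B=24 C=23] avail[A=20 B=24 C=22] open={R2}
Step 6: commit R2 -> on_hand[A=20 B=24 C=22] avail[A=20 B=24 C=22] open={}
Step 7: reserve R4 A 4 -> on_hand[A=20 B=24 C=22] avail[A=16 B=24 C=22] open={R4}
Step 8: reserve R5 A 1 -> on_hand[A=20 B=24 C=22] avail[A=15 B=24 C=22] open={R4,R5}
Step 9: commit R5 -> on_hand[A=19 B=24 C=22] avail[A=15 B=24 C=22] open={R4}
Step 10: reserve R6 C 8 -> on_hand[A=19 B=24 C=22] avail[A=15 B=24 C=14] open={R4,R6}
Step 11: reserve R7 B 9 -> on_hand[A=19 B=24 C=22] avail[A=15 B=15 C=14] open={R4,R6,R7}
Final available[B] = 15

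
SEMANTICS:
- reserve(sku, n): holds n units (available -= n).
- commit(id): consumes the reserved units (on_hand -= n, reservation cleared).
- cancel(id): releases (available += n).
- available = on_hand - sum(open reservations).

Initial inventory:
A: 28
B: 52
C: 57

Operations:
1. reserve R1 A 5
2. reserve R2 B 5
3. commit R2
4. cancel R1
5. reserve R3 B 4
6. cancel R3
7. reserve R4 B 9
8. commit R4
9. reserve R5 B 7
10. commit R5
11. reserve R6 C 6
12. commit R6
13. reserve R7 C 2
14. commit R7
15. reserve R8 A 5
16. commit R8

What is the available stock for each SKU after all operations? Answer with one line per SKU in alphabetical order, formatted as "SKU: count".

Step 1: reserve R1 A 5 -> on_hand[A=28 B=52 C=57] avail[A=23 B=52 C=57] open={R1}
Step 2: reserve R2 B 5 -> on_hand[A=28 B=52 C=57] avail[A=23 B=47 C=57] open={R1,R2}
Step 3: commit R2 -> on_hand[A=28 B=47 C=57] avail[A=23 B=47 C=57] open={R1}
Step 4: cancel R1 -> on_hand[A=28 B=47 C=57] avail[A=28 B=47 C=57] open={}
Step 5: reserve R3 B 4 -> on_hand[A=28 B=47 C=57] avail[A=28 B=43 C=57] open={R3}
Step 6: cancel R3 -> on_hand[A=28 B=47 C=57] avail[A=28 B=47 C=57] open={}
Step 7: reserve R4 B 9 -> on_hand[A=28 B=47 C=57] avail[A=28 B=38 C=57] open={R4}
Step 8: commit R4 -> on_hand[A=28 B=38 C=57] avail[A=28 B=38 C=57] open={}
Step 9: reserve R5 B 7 -> on_hand[A=28 B=38 C=57] avail[A=28 B=31 C=57] open={R5}
Step 10: commit R5 -> on_hand[A=28 B=31 C=57] avail[A=28 B=31 C=57] open={}
Step 11: reserve R6 C 6 -> on_hand[A=28 B=31 C=57] avail[A=28 B=31 C=51] open={R6}
Step 12: commit R6 -> on_hand[A=28 B=31 C=51] avail[A=28 B=31 C=51] open={}
Step 13: reserve R7 C 2 -> on_hand[A=28 B=31 C=51] avail[A=28 B=31 C=49] open={R7}
Step 14: commit R7 -> on_hand[A=28 B=31 C=49] avail[A=28 B=31 C=49] open={}
Step 15: reserve R8 A 5 -> on_hand[A=28 B=31 C=49] avail[A=23 B=31 C=49] open={R8}
Step 16: commit R8 -> on_hand[A=23 B=31 C=49] avail[A=23 B=31 C=49] open={}

Answer: A: 23
B: 31
C: 49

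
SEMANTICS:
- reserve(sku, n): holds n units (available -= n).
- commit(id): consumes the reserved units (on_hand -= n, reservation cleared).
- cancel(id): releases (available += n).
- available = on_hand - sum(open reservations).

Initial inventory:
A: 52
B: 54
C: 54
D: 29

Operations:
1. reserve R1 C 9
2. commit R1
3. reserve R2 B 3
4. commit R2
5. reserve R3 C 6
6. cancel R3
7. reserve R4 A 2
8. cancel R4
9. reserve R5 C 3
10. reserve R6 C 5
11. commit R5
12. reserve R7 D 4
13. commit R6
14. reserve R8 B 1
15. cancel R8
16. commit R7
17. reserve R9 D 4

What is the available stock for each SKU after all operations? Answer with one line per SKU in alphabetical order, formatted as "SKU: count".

Answer: A: 52
B: 51
C: 37
D: 21

Derivation:
Step 1: reserve R1 C 9 -> on_hand[A=52 B=54 C=54 D=29] avail[A=52 B=54 C=45 D=29] open={R1}
Step 2: commit R1 -> on_hand[A=52 B=54 C=45 D=29] avail[A=52 B=54 C=45 D=29] open={}
Step 3: reserve R2 B 3 -> on_hand[A=52 B=54 C=45 D=29] avail[A=52 B=51 C=45 D=29] open={R2}
Step 4: commit R2 -> on_hand[A=52 B=51 C=45 D=29] avail[A=52 B=51 C=45 D=29] open={}
Step 5: reserve R3 C 6 -> on_hand[A=52 B=51 C=45 D=29] avail[A=52 B=51 C=39 D=29] open={R3}
Step 6: cancel R3 -> on_hand[A=52 B=51 C=45 D=29] avail[A=52 B=51 C=45 D=29] open={}
Step 7: reserve R4 A 2 -> on_hand[A=52 B=51 C=45 D=29] avail[A=50 B=51 C=45 D=29] open={R4}
Step 8: cancel R4 -> on_hand[A=52 B=51 C=45 D=29] avail[A=52 B=51 C=45 D=29] open={}
Step 9: reserve R5 C 3 -> on_hand[A=52 B=51 C=45 D=29] avail[A=52 B=51 C=42 D=29] open={R5}
Step 10: reserve R6 C 5 -> on_hand[A=52 B=51 C=45 D=29] avail[A=52 B=51 C=37 D=29] open={R5,R6}
Step 11: commit R5 -> on_hand[A=52 B=51 C=42 D=29] avail[A=52 B=51 C=37 D=29] open={R6}
Step 12: reserve R7 D 4 -> on_hand[A=52 B=51 C=42 D=29] avail[A=52 B=51 C=37 D=25] open={R6,R7}
Step 13: commit R6 -> on_hand[A=52 B=51 C=37 D=29] avail[A=52 B=51 C=37 D=25] open={R7}
Step 14: reserve R8 B 1 -> on_hand[A=52 B=51 C=37 D=29] avail[A=52 B=50 C=37 D=25] open={R7,R8}
Step 15: cancel R8 -> on_hand[A=52 B=51 C=37 D=29] avail[A=52 B=51 C=37 D=25] open={R7}
Step 16: commit R7 -> on_hand[A=52 B=51 C=37 D=25] avail[A=52 B=51 C=37 D=25] open={}
Step 17: reserve R9 D 4 -> on_hand[A=52 B=51 C=37 D=25] avail[A=52 B=51 C=37 D=21] open={R9}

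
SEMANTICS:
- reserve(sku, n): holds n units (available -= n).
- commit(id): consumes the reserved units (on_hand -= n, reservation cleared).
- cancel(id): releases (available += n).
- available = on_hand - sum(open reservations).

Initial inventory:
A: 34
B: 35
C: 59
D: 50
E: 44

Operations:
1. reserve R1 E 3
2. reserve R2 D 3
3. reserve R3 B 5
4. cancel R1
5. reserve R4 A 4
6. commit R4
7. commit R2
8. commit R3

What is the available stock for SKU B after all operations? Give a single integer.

Answer: 30

Derivation:
Step 1: reserve R1 E 3 -> on_hand[A=34 B=35 C=59 D=50 E=44] avail[A=34 B=35 C=59 D=50 E=41] open={R1}
Step 2: reserve R2 D 3 -> on_hand[A=34 B=35 C=59 D=50 E=44] avail[A=34 B=35 C=59 D=47 E=41] open={R1,R2}
Step 3: reserve R3 B 5 -> on_hand[A=34 B=35 C=59 D=50 E=44] avail[A=34 B=30 C=59 D=47 E=41] open={R1,R2,R3}
Step 4: cancel R1 -> on_hand[A=34 B=35 C=59 D=50 E=44] avail[A=34 B=30 C=59 D=47 E=44] open={R2,R3}
Step 5: reserve R4 A 4 -> on_hand[A=34 B=35 C=59 D=50 E=44] avail[A=30 B=30 C=59 D=47 E=44] open={R2,R3,R4}
Step 6: commit R4 -> on_hand[A=30 B=35 C=59 D=50 E=44] avail[A=30 B=30 C=59 D=47 E=44] open={R2,R3}
Step 7: commit R2 -> on_hand[A=30 B=35 C=59 D=47 E=44] avail[A=30 B=30 C=59 D=47 E=44] open={R3}
Step 8: commit R3 -> on_hand[A=30 B=30 C=59 D=47 E=44] avail[A=30 B=30 C=59 D=47 E=44] open={}
Final available[B] = 30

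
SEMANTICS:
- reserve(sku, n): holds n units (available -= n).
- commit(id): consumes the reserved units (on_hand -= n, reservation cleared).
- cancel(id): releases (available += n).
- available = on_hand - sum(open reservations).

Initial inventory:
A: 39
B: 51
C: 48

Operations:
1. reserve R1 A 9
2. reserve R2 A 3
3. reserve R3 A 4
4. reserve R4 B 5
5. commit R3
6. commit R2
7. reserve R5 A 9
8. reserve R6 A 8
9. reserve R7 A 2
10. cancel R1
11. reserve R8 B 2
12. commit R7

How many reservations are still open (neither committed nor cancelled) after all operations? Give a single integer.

Answer: 4

Derivation:
Step 1: reserve R1 A 9 -> on_hand[A=39 B=51 C=48] avail[A=30 B=51 C=48] open={R1}
Step 2: reserve R2 A 3 -> on_hand[A=39 B=51 C=48] avail[A=27 B=51 C=48] open={R1,R2}
Step 3: reserve R3 A 4 -> on_hand[A=39 B=51 C=48] avail[A=23 B=51 C=48] open={R1,R2,R3}
Step 4: reserve R4 B 5 -> on_hand[A=39 B=51 C=48] avail[A=23 B=46 C=48] open={R1,R2,R3,R4}
Step 5: commit R3 -> on_hand[A=35 B=51 C=48] avail[A=23 B=46 C=48] open={R1,R2,R4}
Step 6: commit R2 -> on_hand[A=32 B=51 C=48] avail[A=23 B=46 C=48] open={R1,R4}
Step 7: reserve R5 A 9 -> on_hand[A=32 B=51 C=48] avail[A=14 B=46 C=48] open={R1,R4,R5}
Step 8: reserve R6 A 8 -> on_hand[A=32 B=51 C=48] avail[A=6 B=46 C=48] open={R1,R4,R5,R6}
Step 9: reserve R7 A 2 -> on_hand[A=32 B=51 C=48] avail[A=4 B=46 C=48] open={R1,R4,R5,R6,R7}
Step 10: cancel R1 -> on_hand[A=32 B=51 C=48] avail[A=13 B=46 C=48] open={R4,R5,R6,R7}
Step 11: reserve R8 B 2 -> on_hand[A=32 B=51 C=48] avail[A=13 B=44 C=48] open={R4,R5,R6,R7,R8}
Step 12: commit R7 -> on_hand[A=30 B=51 C=48] avail[A=13 B=44 C=48] open={R4,R5,R6,R8}
Open reservations: ['R4', 'R5', 'R6', 'R8'] -> 4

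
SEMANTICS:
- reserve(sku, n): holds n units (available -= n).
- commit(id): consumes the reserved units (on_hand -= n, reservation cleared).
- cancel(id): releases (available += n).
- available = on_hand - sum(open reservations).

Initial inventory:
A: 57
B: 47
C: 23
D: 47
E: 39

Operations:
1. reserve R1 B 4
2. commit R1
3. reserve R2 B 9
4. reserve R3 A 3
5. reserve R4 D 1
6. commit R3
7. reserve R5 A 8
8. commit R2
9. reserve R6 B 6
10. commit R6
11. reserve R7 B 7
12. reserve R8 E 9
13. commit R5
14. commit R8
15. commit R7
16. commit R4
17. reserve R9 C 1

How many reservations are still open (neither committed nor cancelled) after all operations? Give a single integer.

Answer: 1

Derivation:
Step 1: reserve R1 B 4 -> on_hand[A=57 B=47 C=23 D=47 E=39] avail[A=57 B=43 C=23 D=47 E=39] open={R1}
Step 2: commit R1 -> on_hand[A=57 B=43 C=23 D=47 E=39] avail[A=57 B=43 C=23 D=47 E=39] open={}
Step 3: reserve R2 B 9 -> on_hand[A=57 B=43 C=23 D=47 E=39] avail[A=57 B=34 C=23 D=47 E=39] open={R2}
Step 4: reserve R3 A 3 -> on_hand[A=57 B=43 C=23 D=47 E=39] avail[A=54 B=34 C=23 D=47 E=39] open={R2,R3}
Step 5: reserve R4 D 1 -> on_hand[A=57 B=43 C=23 D=47 E=39] avail[A=54 B=34 C=23 D=46 E=39] open={R2,R3,R4}
Step 6: commit R3 -> on_hand[A=54 B=43 C=23 D=47 E=39] avail[A=54 B=34 C=23 D=46 E=39] open={R2,R4}
Step 7: reserve R5 A 8 -> on_hand[A=54 B=43 C=23 D=47 E=39] avail[A=46 B=34 C=23 D=46 E=39] open={R2,R4,R5}
Step 8: commit R2 -> on_hand[A=54 B=34 C=23 D=47 E=39] avail[A=46 B=34 C=23 D=46 E=39] open={R4,R5}
Step 9: reserve R6 B 6 -> on_hand[A=54 B=34 C=23 D=47 E=39] avail[A=46 B=28 C=23 D=46 E=39] open={R4,R5,R6}
Step 10: commit R6 -> on_hand[A=54 B=28 C=23 D=47 E=39] avail[A=46 B=28 C=23 D=46 E=39] open={R4,R5}
Step 11: reserve R7 B 7 -> on_hand[A=54 B=28 C=23 D=47 E=39] avail[A=46 B=21 C=23 D=46 E=39] open={R4,R5,R7}
Step 12: reserve R8 E 9 -> on_hand[A=54 B=28 C=23 D=47 E=39] avail[A=46 B=21 C=23 D=46 E=30] open={R4,R5,R7,R8}
Step 13: commit R5 -> on_hand[A=46 B=28 C=23 D=47 E=39] avail[A=46 B=21 C=23 D=46 E=30] open={R4,R7,R8}
Step 14: commit R8 -> on_hand[A=46 B=28 C=23 D=47 E=30] avail[A=46 B=21 C=23 D=46 E=30] open={R4,R7}
Step 15: commit R7 -> on_hand[A=46 B=21 C=23 D=47 E=30] avail[A=46 B=21 C=23 D=46 E=30] open={R4}
Step 16: commit R4 -> on_hand[A=46 B=21 C=23 D=46 E=30] avail[A=46 B=21 C=23 D=46 E=30] open={}
Step 17: reserve R9 C 1 -> on_hand[A=46 B=21 C=23 D=46 E=30] avail[A=46 B=21 C=22 D=46 E=30] open={R9}
Open reservations: ['R9'] -> 1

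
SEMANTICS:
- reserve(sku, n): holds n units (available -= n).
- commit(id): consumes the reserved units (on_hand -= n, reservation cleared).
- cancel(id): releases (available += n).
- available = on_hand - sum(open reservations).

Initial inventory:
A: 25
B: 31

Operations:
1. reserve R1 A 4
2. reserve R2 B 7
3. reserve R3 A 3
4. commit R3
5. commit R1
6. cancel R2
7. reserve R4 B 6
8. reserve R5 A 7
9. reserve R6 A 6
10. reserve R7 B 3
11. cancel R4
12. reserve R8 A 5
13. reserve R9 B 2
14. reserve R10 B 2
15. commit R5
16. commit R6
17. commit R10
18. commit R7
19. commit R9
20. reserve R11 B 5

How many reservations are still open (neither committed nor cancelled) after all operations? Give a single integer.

Answer: 2

Derivation:
Step 1: reserve R1 A 4 -> on_hand[A=25 B=31] avail[A=21 B=31] open={R1}
Step 2: reserve R2 B 7 -> on_hand[A=25 B=31] avail[A=21 B=24] open={R1,R2}
Step 3: reserve R3 A 3 -> on_hand[A=25 B=31] avail[A=18 B=24] open={R1,R2,R3}
Step 4: commit R3 -> on_hand[A=22 B=31] avail[A=18 B=24] open={R1,R2}
Step 5: commit R1 -> on_hand[A=18 B=31] avail[A=18 B=24] open={R2}
Step 6: cancel R2 -> on_hand[A=18 B=31] avail[A=18 B=31] open={}
Step 7: reserve R4 B 6 -> on_hand[A=18 B=31] avail[A=18 B=25] open={R4}
Step 8: reserve R5 A 7 -> on_hand[A=18 B=31] avail[A=11 B=25] open={R4,R5}
Step 9: reserve R6 A 6 -> on_hand[A=18 B=31] avail[A=5 B=25] open={R4,R5,R6}
Step 10: reserve R7 B 3 -> on_hand[A=18 B=31] avail[A=5 B=22] open={R4,R5,R6,R7}
Step 11: cancel R4 -> on_hand[A=18 B=31] avail[A=5 B=28] open={R5,R6,R7}
Step 12: reserve R8 A 5 -> on_hand[A=18 B=31] avail[A=0 B=28] open={R5,R6,R7,R8}
Step 13: reserve R9 B 2 -> on_hand[A=18 B=31] avail[A=0 B=26] open={R5,R6,R7,R8,R9}
Step 14: reserve R10 B 2 -> on_hand[A=18 B=31] avail[A=0 B=24] open={R10,R5,R6,R7,R8,R9}
Step 15: commit R5 -> on_hand[A=11 B=31] avail[A=0 B=24] open={R10,R6,R7,R8,R9}
Step 16: commit R6 -> on_hand[A=5 B=31] avail[A=0 B=24] open={R10,R7,R8,R9}
Step 17: commit R10 -> on_hand[A=5 B=29] avail[A=0 B=24] open={R7,R8,R9}
Step 18: commit R7 -> on_hand[A=5 B=26] avail[A=0 B=24] open={R8,R9}
Step 19: commit R9 -> on_hand[A=5 B=24] avail[A=0 B=24] open={R8}
Step 20: reserve R11 B 5 -> on_hand[A=5 B=24] avail[A=0 B=19] open={R11,R8}
Open reservations: ['R11', 'R8'] -> 2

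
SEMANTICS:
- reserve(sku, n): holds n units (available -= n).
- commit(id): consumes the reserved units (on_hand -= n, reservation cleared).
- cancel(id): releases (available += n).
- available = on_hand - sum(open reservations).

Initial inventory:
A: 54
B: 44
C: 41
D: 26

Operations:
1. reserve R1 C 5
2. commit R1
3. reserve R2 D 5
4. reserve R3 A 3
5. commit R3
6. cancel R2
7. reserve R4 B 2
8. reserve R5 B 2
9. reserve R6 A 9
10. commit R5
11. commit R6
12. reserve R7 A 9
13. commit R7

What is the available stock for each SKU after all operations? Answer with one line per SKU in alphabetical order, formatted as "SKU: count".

Step 1: reserve R1 C 5 -> on_hand[A=54 B=44 C=41 D=26] avail[A=54 B=44 C=36 D=26] open={R1}
Step 2: commit R1 -> on_hand[A=54 B=44 C=36 D=26] avail[A=54 B=44 C=36 D=26] open={}
Step 3: reserve R2 D 5 -> on_hand[A=54 B=44 C=36 D=26] avail[A=54 B=44 C=36 D=21] open={R2}
Step 4: reserve R3 A 3 -> on_hand[A=54 B=44 C=36 D=26] avail[A=51 B=44 C=36 D=21] open={R2,R3}
Step 5: commit R3 -> on_hand[A=51 B=44 C=36 D=26] avail[A=51 B=44 C=36 D=21] open={R2}
Step 6: cancel R2 -> on_hand[A=51 B=44 C=36 D=26] avail[A=51 B=44 C=36 D=26] open={}
Step 7: reserve R4 B 2 -> on_hand[A=51 B=44 C=36 D=26] avail[A=51 B=42 C=36 D=26] open={R4}
Step 8: reserve R5 B 2 -> on_hand[A=51 B=44 C=36 D=26] avail[A=51 B=40 C=36 D=26] open={R4,R5}
Step 9: reserve R6 A 9 -> on_hand[A=51 B=44 C=36 D=26] avail[A=42 B=40 C=36 D=26] open={R4,R5,R6}
Step 10: commit R5 -> on_hand[A=51 B=42 C=36 D=26] avail[A=42 B=40 C=36 D=26] open={R4,R6}
Step 11: commit R6 -> on_hand[A=42 B=42 C=36 D=26] avail[A=42 B=40 C=36 D=26] open={R4}
Step 12: reserve R7 A 9 -> on_hand[A=42 B=42 C=36 D=26] avail[A=33 B=40 C=36 D=26] open={R4,R7}
Step 13: commit R7 -> on_hand[A=33 B=42 C=36 D=26] avail[A=33 B=40 C=36 D=26] open={R4}

Answer: A: 33
B: 40
C: 36
D: 26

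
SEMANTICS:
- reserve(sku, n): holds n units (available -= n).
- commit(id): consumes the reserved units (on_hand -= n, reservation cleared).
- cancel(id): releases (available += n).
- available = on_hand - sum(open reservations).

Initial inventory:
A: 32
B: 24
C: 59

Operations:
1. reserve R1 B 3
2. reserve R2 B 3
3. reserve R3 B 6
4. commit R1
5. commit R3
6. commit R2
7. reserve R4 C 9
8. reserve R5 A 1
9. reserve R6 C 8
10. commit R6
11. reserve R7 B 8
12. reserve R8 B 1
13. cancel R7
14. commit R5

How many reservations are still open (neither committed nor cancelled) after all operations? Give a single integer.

Step 1: reserve R1 B 3 -> on_hand[A=32 B=24 C=59] avail[A=32 B=21 C=59] open={R1}
Step 2: reserve R2 B 3 -> on_hand[A=32 B=24 C=59] avail[A=32 B=18 C=59] open={R1,R2}
Step 3: reserve R3 B 6 -> on_hand[A=32 B=24 C=59] avail[A=32 B=12 C=59] open={R1,R2,R3}
Step 4: commit R1 -> on_hand[A=32 B=21 C=59] avail[A=32 B=12 C=59] open={R2,R3}
Step 5: commit R3 -> on_hand[A=32 B=15 C=59] avail[A=32 B=12 C=59] open={R2}
Step 6: commit R2 -> on_hand[A=32 B=12 C=59] avail[A=32 B=12 C=59] open={}
Step 7: reserve R4 C 9 -> on_hand[A=32 B=12 C=59] avail[A=32 B=12 C=50] open={R4}
Step 8: reserve R5 A 1 -> on_hand[A=32 B=12 C=59] avail[A=31 B=12 C=50] open={R4,R5}
Step 9: reserve R6 C 8 -> on_hand[A=32 B=12 C=59] avail[A=31 B=12 C=42] open={R4,R5,R6}
Step 10: commit R6 -> on_hand[A=32 B=12 C=51] avail[A=31 B=12 C=42] open={R4,R5}
Step 11: reserve R7 B 8 -> on_hand[A=32 B=12 C=51] avail[A=31 B=4 C=42] open={R4,R5,R7}
Step 12: reserve R8 B 1 -> on_hand[A=32 B=12 C=51] avail[A=31 B=3 C=42] open={R4,R5,R7,R8}
Step 13: cancel R7 -> on_hand[A=32 B=12 C=51] avail[A=31 B=11 C=42] open={R4,R5,R8}
Step 14: commit R5 -> on_hand[A=31 B=12 C=51] avail[A=31 B=11 C=42] open={R4,R8}
Open reservations: ['R4', 'R8'] -> 2

Answer: 2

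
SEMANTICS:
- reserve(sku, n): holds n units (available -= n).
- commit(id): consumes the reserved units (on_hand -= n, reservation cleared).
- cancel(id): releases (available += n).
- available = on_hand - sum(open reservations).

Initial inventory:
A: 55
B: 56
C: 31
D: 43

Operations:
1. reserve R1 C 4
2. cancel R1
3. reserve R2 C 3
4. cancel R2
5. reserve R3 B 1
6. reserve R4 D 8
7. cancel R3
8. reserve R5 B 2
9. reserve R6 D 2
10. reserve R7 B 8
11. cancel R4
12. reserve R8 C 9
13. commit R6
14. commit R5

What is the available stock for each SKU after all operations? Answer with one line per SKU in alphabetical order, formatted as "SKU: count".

Step 1: reserve R1 C 4 -> on_hand[A=55 B=56 C=31 D=43] avail[A=55 B=56 C=27 D=43] open={R1}
Step 2: cancel R1 -> on_hand[A=55 B=56 C=31 D=43] avail[A=55 B=56 C=31 D=43] open={}
Step 3: reserve R2 C 3 -> on_hand[A=55 B=56 C=31 D=43] avail[A=55 B=56 C=28 D=43] open={R2}
Step 4: cancel R2 -> on_hand[A=55 B=56 C=31 D=43] avail[A=55 B=56 C=31 D=43] open={}
Step 5: reserve R3 B 1 -> on_hand[A=55 B=56 C=31 D=43] avail[A=55 B=55 C=31 D=43] open={R3}
Step 6: reserve R4 D 8 -> on_hand[A=55 B=56 C=31 D=43] avail[A=55 B=55 C=31 D=35] open={R3,R4}
Step 7: cancel R3 -> on_hand[A=55 B=56 C=31 D=43] avail[A=55 B=56 C=31 D=35] open={R4}
Step 8: reserve R5 B 2 -> on_hand[A=55 B=56 C=31 D=43] avail[A=55 B=54 C=31 D=35] open={R4,R5}
Step 9: reserve R6 D 2 -> on_hand[A=55 B=56 C=31 D=43] avail[A=55 B=54 C=31 D=33] open={R4,R5,R6}
Step 10: reserve R7 B 8 -> on_hand[A=55 B=56 C=31 D=43] avail[A=55 B=46 C=31 D=33] open={R4,R5,R6,R7}
Step 11: cancel R4 -> on_hand[A=55 B=56 C=31 D=43] avail[A=55 B=46 C=31 D=41] open={R5,R6,R7}
Step 12: reserve R8 C 9 -> on_hand[A=55 B=56 C=31 D=43] avail[A=55 B=46 C=22 D=41] open={R5,R6,R7,R8}
Step 13: commit R6 -> on_hand[A=55 B=56 C=31 D=41] avail[A=55 B=46 C=22 D=41] open={R5,R7,R8}
Step 14: commit R5 -> on_hand[A=55 B=54 C=31 D=41] avail[A=55 B=46 C=22 D=41] open={R7,R8}

Answer: A: 55
B: 46
C: 22
D: 41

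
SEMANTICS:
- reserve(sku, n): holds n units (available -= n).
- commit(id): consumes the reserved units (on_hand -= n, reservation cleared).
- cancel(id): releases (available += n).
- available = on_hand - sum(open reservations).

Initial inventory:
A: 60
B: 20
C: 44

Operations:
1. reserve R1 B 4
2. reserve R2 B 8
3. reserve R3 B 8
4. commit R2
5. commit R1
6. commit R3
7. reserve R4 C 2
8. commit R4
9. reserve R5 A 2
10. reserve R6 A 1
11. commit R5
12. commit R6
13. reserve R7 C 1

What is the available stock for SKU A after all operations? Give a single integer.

Answer: 57

Derivation:
Step 1: reserve R1 B 4 -> on_hand[A=60 B=20 C=44] avail[A=60 B=16 C=44] open={R1}
Step 2: reserve R2 B 8 -> on_hand[A=60 B=20 C=44] avail[A=60 B=8 C=44] open={R1,R2}
Step 3: reserve R3 B 8 -> on_hand[A=60 B=20 C=44] avail[A=60 B=0 C=44] open={R1,R2,R3}
Step 4: commit R2 -> on_hand[A=60 B=12 C=44] avail[A=60 B=0 C=44] open={R1,R3}
Step 5: commit R1 -> on_hand[A=60 B=8 C=44] avail[A=60 B=0 C=44] open={R3}
Step 6: commit R3 -> on_hand[A=60 B=0 C=44] avail[A=60 B=0 C=44] open={}
Step 7: reserve R4 C 2 -> on_hand[A=60 B=0 C=44] avail[A=60 B=0 C=42] open={R4}
Step 8: commit R4 -> on_hand[A=60 B=0 C=42] avail[A=60 B=0 C=42] open={}
Step 9: reserve R5 A 2 -> on_hand[A=60 B=0 C=42] avail[A=58 B=0 C=42] open={R5}
Step 10: reserve R6 A 1 -> on_hand[A=60 B=0 C=42] avail[A=57 B=0 C=42] open={R5,R6}
Step 11: commit R5 -> on_hand[A=58 B=0 C=42] avail[A=57 B=0 C=42] open={R6}
Step 12: commit R6 -> on_hand[A=57 B=0 C=42] avail[A=57 B=0 C=42] open={}
Step 13: reserve R7 C 1 -> on_hand[A=57 B=0 C=42] avail[A=57 B=0 C=41] open={R7}
Final available[A] = 57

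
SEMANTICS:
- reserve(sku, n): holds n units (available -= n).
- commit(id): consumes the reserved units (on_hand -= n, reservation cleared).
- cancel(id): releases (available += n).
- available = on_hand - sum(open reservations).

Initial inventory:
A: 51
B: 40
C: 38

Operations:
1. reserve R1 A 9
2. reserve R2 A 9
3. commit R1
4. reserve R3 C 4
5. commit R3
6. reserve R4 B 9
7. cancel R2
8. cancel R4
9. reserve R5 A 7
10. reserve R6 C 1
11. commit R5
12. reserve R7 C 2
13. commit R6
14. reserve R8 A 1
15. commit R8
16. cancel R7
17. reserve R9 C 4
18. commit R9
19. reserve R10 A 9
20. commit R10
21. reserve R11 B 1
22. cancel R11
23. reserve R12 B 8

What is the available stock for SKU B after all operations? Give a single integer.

Step 1: reserve R1 A 9 -> on_hand[A=51 B=40 C=38] avail[A=42 B=40 C=38] open={R1}
Step 2: reserve R2 A 9 -> on_hand[A=51 B=40 C=38] avail[A=33 B=40 C=38] open={R1,R2}
Step 3: commit R1 -> on_hand[A=42 B=40 C=38] avail[A=33 B=40 C=38] open={R2}
Step 4: reserve R3 C 4 -> on_hand[A=42 B=40 C=38] avail[A=33 B=40 C=34] open={R2,R3}
Step 5: commit R3 -> on_hand[A=42 B=40 C=34] avail[A=33 B=40 C=34] open={R2}
Step 6: reserve R4 B 9 -> on_hand[A=42 B=40 C=34] avail[A=33 B=31 C=34] open={R2,R4}
Step 7: cancel R2 -> on_hand[A=42 B=40 C=34] avail[A=42 B=31 C=34] open={R4}
Step 8: cancel R4 -> on_hand[A=42 B=40 C=34] avail[A=42 B=40 C=34] open={}
Step 9: reserve R5 A 7 -> on_hand[A=42 B=40 C=34] avail[A=35 B=40 C=34] open={R5}
Step 10: reserve R6 C 1 -> on_hand[A=42 B=40 C=34] avail[A=35 B=40 C=33] open={R5,R6}
Step 11: commit R5 -> on_hand[A=35 B=40 C=34] avail[A=35 B=40 C=33] open={R6}
Step 12: reserve R7 C 2 -> on_hand[A=35 B=40 C=34] avail[A=35 B=40 C=31] open={R6,R7}
Step 13: commit R6 -> on_hand[A=35 B=40 C=33] avail[A=35 B=40 C=31] open={R7}
Step 14: reserve R8 A 1 -> on_hand[A=35 B=40 C=33] avail[A=34 B=40 C=31] open={R7,R8}
Step 15: commit R8 -> on_hand[A=34 B=40 C=33] avail[A=34 B=40 C=31] open={R7}
Step 16: cancel R7 -> on_hand[A=34 B=40 C=33] avail[A=34 B=40 C=33] open={}
Step 17: reserve R9 C 4 -> on_hand[A=34 B=40 C=33] avail[A=34 B=40 C=29] open={R9}
Step 18: commit R9 -> on_hand[A=34 B=40 C=29] avail[A=34 B=40 C=29] open={}
Step 19: reserve R10 A 9 -> on_hand[A=34 B=40 C=29] avail[A=25 B=40 C=29] open={R10}
Step 20: commit R10 -> on_hand[A=25 B=40 C=29] avail[A=25 B=40 C=29] open={}
Step 21: reserve R11 B 1 -> on_hand[A=25 B=40 C=29] avail[A=25 B=39 C=29] open={R11}
Step 22: cancel R11 -> on_hand[A=25 B=40 C=29] avail[A=25 B=40 C=29] open={}
Step 23: reserve R12 B 8 -> on_hand[A=25 B=40 C=29] avail[A=25 B=32 C=29] open={R12}
Final available[B] = 32

Answer: 32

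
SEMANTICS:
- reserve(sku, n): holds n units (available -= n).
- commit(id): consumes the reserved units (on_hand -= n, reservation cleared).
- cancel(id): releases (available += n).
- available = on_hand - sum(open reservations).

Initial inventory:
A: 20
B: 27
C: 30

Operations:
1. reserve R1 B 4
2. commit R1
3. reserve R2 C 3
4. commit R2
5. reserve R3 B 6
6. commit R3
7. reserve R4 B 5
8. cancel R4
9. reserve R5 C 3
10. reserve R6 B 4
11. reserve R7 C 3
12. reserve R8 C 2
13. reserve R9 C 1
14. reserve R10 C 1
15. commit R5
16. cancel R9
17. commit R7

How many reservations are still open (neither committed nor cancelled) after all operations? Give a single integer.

Answer: 3

Derivation:
Step 1: reserve R1 B 4 -> on_hand[A=20 B=27 C=30] avail[A=20 B=23 C=30] open={R1}
Step 2: commit R1 -> on_hand[A=20 B=23 C=30] avail[A=20 B=23 C=30] open={}
Step 3: reserve R2 C 3 -> on_hand[A=20 B=23 C=30] avail[A=20 B=23 C=27] open={R2}
Step 4: commit R2 -> on_hand[A=20 B=23 C=27] avail[A=20 B=23 C=27] open={}
Step 5: reserve R3 B 6 -> on_hand[A=20 B=23 C=27] avail[A=20 B=17 C=27] open={R3}
Step 6: commit R3 -> on_hand[A=20 B=17 C=27] avail[A=20 B=17 C=27] open={}
Step 7: reserve R4 B 5 -> on_hand[A=20 B=17 C=27] avail[A=20 B=12 C=27] open={R4}
Step 8: cancel R4 -> on_hand[A=20 B=17 C=27] avail[A=20 B=17 C=27] open={}
Step 9: reserve R5 C 3 -> on_hand[A=20 B=17 C=27] avail[A=20 B=17 C=24] open={R5}
Step 10: reserve R6 B 4 -> on_hand[A=20 B=17 C=27] avail[A=20 B=13 C=24] open={R5,R6}
Step 11: reserve R7 C 3 -> on_hand[A=20 B=17 C=27] avail[A=20 B=13 C=21] open={R5,R6,R7}
Step 12: reserve R8 C 2 -> on_hand[A=20 B=17 C=27] avail[A=20 B=13 C=19] open={R5,R6,R7,R8}
Step 13: reserve R9 C 1 -> on_hand[A=20 B=17 C=27] avail[A=20 B=13 C=18] open={R5,R6,R7,R8,R9}
Step 14: reserve R10 C 1 -> on_hand[A=20 B=17 C=27] avail[A=20 B=13 C=17] open={R10,R5,R6,R7,R8,R9}
Step 15: commit R5 -> on_hand[A=20 B=17 C=24] avail[A=20 B=13 C=17] open={R10,R6,R7,R8,R9}
Step 16: cancel R9 -> on_hand[A=20 B=17 C=24] avail[A=20 B=13 C=18] open={R10,R6,R7,R8}
Step 17: commit R7 -> on_hand[A=20 B=17 C=21] avail[A=20 B=13 C=18] open={R10,R6,R8}
Open reservations: ['R10', 'R6', 'R8'] -> 3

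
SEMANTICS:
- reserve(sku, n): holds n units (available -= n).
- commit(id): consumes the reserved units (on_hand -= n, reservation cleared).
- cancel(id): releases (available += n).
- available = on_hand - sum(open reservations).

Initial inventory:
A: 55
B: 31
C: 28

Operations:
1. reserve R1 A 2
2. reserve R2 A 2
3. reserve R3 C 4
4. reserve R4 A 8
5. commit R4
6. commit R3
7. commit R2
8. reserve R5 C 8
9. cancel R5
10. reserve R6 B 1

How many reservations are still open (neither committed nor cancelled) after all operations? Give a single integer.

Step 1: reserve R1 A 2 -> on_hand[A=55 B=31 C=28] avail[A=53 B=31 C=28] open={R1}
Step 2: reserve R2 A 2 -> on_hand[A=55 B=31 C=28] avail[A=51 B=31 C=28] open={R1,R2}
Step 3: reserve R3 C 4 -> on_hand[A=55 B=31 C=28] avail[A=51 B=31 C=24] open={R1,R2,R3}
Step 4: reserve R4 A 8 -> on_hand[A=55 B=31 C=28] avail[A=43 B=31 C=24] open={R1,R2,R3,R4}
Step 5: commit R4 -> on_hand[A=47 B=31 C=28] avail[A=43 B=31 C=24] open={R1,R2,R3}
Step 6: commit R3 -> on_hand[A=47 B=31 C=24] avail[A=43 B=31 C=24] open={R1,R2}
Step 7: commit R2 -> on_hand[A=45 B=31 C=24] avail[A=43 B=31 C=24] open={R1}
Step 8: reserve R5 C 8 -> on_hand[A=45 B=31 C=24] avail[A=43 B=31 C=16] open={R1,R5}
Step 9: cancel R5 -> on_hand[A=45 B=31 C=24] avail[A=43 B=31 C=24] open={R1}
Step 10: reserve R6 B 1 -> on_hand[A=45 B=31 C=24] avail[A=43 B=30 C=24] open={R1,R6}
Open reservations: ['R1', 'R6'] -> 2

Answer: 2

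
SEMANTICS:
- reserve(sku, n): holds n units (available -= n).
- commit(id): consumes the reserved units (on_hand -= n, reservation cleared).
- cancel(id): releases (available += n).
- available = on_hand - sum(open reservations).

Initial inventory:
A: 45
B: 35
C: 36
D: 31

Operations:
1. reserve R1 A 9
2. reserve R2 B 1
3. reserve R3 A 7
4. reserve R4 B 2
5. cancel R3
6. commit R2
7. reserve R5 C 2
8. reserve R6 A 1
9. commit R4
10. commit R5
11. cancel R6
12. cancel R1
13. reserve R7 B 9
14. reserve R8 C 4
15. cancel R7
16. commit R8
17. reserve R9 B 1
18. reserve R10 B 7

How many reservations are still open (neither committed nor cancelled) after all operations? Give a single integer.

Answer: 2

Derivation:
Step 1: reserve R1 A 9 -> on_hand[A=45 B=35 C=36 D=31] avail[A=36 B=35 C=36 D=31] open={R1}
Step 2: reserve R2 B 1 -> on_hand[A=45 B=35 C=36 D=31] avail[A=36 B=34 C=36 D=31] open={R1,R2}
Step 3: reserve R3 A 7 -> on_hand[A=45 B=35 C=36 D=31] avail[A=29 B=34 C=36 D=31] open={R1,R2,R3}
Step 4: reserve R4 B 2 -> on_hand[A=45 B=35 C=36 D=31] avail[A=29 B=32 C=36 D=31] open={R1,R2,R3,R4}
Step 5: cancel R3 -> on_hand[A=45 B=35 C=36 D=31] avail[A=36 B=32 C=36 D=31] open={R1,R2,R4}
Step 6: commit R2 -> on_hand[A=45 B=34 C=36 D=31] avail[A=36 B=32 C=36 D=31] open={R1,R4}
Step 7: reserve R5 C 2 -> on_hand[A=45 B=34 C=36 D=31] avail[A=36 B=32 C=34 D=31] open={R1,R4,R5}
Step 8: reserve R6 A 1 -> on_hand[A=45 B=34 C=36 D=31] avail[A=35 B=32 C=34 D=31] open={R1,R4,R5,R6}
Step 9: commit R4 -> on_hand[A=45 B=32 C=36 D=31] avail[A=35 B=32 C=34 D=31] open={R1,R5,R6}
Step 10: commit R5 -> on_hand[A=45 B=32 C=34 D=31] avail[A=35 B=32 C=34 D=31] open={R1,R6}
Step 11: cancel R6 -> on_hand[A=45 B=32 C=34 D=31] avail[A=36 B=32 C=34 D=31] open={R1}
Step 12: cancel R1 -> on_hand[A=45 B=32 C=34 D=31] avail[A=45 B=32 C=34 D=31] open={}
Step 13: reserve R7 B 9 -> on_hand[A=45 B=32 C=34 D=31] avail[A=45 B=23 C=34 D=31] open={R7}
Step 14: reserve R8 C 4 -> on_hand[A=45 B=32 C=34 D=31] avail[A=45 B=23 C=30 D=31] open={R7,R8}
Step 15: cancel R7 -> on_hand[A=45 B=32 C=34 D=31] avail[A=45 B=32 C=30 D=31] open={R8}
Step 16: commit R8 -> on_hand[A=45 B=32 C=30 D=31] avail[A=45 B=32 C=30 D=31] open={}
Step 17: reserve R9 B 1 -> on_hand[A=45 B=32 C=30 D=31] avail[A=45 B=31 C=30 D=31] open={R9}
Step 18: reserve R10 B 7 -> on_hand[A=45 B=32 C=30 D=31] avail[A=45 B=24 C=30 D=31] open={R10,R9}
Open reservations: ['R10', 'R9'] -> 2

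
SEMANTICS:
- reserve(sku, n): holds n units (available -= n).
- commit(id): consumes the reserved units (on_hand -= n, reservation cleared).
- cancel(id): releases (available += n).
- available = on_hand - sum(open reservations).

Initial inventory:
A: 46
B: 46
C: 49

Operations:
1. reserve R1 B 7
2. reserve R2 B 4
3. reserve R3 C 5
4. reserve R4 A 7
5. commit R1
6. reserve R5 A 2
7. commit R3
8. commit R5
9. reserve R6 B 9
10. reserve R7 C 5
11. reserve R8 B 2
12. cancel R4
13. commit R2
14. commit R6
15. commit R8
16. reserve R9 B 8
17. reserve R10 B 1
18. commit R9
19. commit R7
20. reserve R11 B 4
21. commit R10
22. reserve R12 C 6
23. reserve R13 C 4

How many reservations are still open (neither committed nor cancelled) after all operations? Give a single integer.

Answer: 3

Derivation:
Step 1: reserve R1 B 7 -> on_hand[A=46 B=46 C=49] avail[A=46 B=39 C=49] open={R1}
Step 2: reserve R2 B 4 -> on_hand[A=46 B=46 C=49] avail[A=46 B=35 C=49] open={R1,R2}
Step 3: reserve R3 C 5 -> on_hand[A=46 B=46 C=49] avail[A=46 B=35 C=44] open={R1,R2,R3}
Step 4: reserve R4 A 7 -> on_hand[A=46 B=46 C=49] avail[A=39 B=35 C=44] open={R1,R2,R3,R4}
Step 5: commit R1 -> on_hand[A=46 B=39 C=49] avail[A=39 B=35 C=44] open={R2,R3,R4}
Step 6: reserve R5 A 2 -> on_hand[A=46 B=39 C=49] avail[A=37 B=35 C=44] open={R2,R3,R4,R5}
Step 7: commit R3 -> on_hand[A=46 B=39 C=44] avail[A=37 B=35 C=44] open={R2,R4,R5}
Step 8: commit R5 -> on_hand[A=44 B=39 C=44] avail[A=37 B=35 C=44] open={R2,R4}
Step 9: reserve R6 B 9 -> on_hand[A=44 B=39 C=44] avail[A=37 B=26 C=44] open={R2,R4,R6}
Step 10: reserve R7 C 5 -> on_hand[A=44 B=39 C=44] avail[A=37 B=26 C=39] open={R2,R4,R6,R7}
Step 11: reserve R8 B 2 -> on_hand[A=44 B=39 C=44] avail[A=37 B=24 C=39] open={R2,R4,R6,R7,R8}
Step 12: cancel R4 -> on_hand[A=44 B=39 C=44] avail[A=44 B=24 C=39] open={R2,R6,R7,R8}
Step 13: commit R2 -> on_hand[A=44 B=35 C=44] avail[A=44 B=24 C=39] open={R6,R7,R8}
Step 14: commit R6 -> on_hand[A=44 B=26 C=44] avail[A=44 B=24 C=39] open={R7,R8}
Step 15: commit R8 -> on_hand[A=44 B=24 C=44] avail[A=44 B=24 C=39] open={R7}
Step 16: reserve R9 B 8 -> on_hand[A=44 B=24 C=44] avail[A=44 B=16 C=39] open={R7,R9}
Step 17: reserve R10 B 1 -> on_hand[A=44 B=24 C=44] avail[A=44 B=15 C=39] open={R10,R7,R9}
Step 18: commit R9 -> on_hand[A=44 B=16 C=44] avail[A=44 B=15 C=39] open={R10,R7}
Step 19: commit R7 -> on_hand[A=44 B=16 C=39] avail[A=44 B=15 C=39] open={R10}
Step 20: reserve R11 B 4 -> on_hand[A=44 B=16 C=39] avail[A=44 B=11 C=39] open={R10,R11}
Step 21: commit R10 -> on_hand[A=44 B=15 C=39] avail[A=44 B=11 C=39] open={R11}
Step 22: reserve R12 C 6 -> on_hand[A=44 B=15 C=39] avail[A=44 B=11 C=33] open={R11,R12}
Step 23: reserve R13 C 4 -> on_hand[A=44 B=15 C=39] avail[A=44 B=11 C=29] open={R11,R12,R13}
Open reservations: ['R11', 'R12', 'R13'] -> 3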